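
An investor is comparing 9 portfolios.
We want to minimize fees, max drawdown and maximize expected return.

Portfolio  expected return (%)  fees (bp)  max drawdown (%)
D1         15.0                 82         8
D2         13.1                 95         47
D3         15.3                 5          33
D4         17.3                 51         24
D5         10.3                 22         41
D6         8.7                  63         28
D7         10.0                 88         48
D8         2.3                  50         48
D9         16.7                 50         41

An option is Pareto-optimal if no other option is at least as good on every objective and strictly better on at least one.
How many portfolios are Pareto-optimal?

4

D1: not dominated (best max drawdown).
D2: dominated by D1 (expected return 15.0≥13.1, fees 82≤95, max drawdown 8≤47).
D3: not dominated (best fees).
D4: not dominated (best expected return).
D5: dominated by D3 (expected return 15.3≥10.3, fees 5≤22, max drawdown 33≤41).
D6: dominated by D4 (expected return 17.3≥8.7, fees 51≤63, max drawdown 24≤28).
D7: dominated by D1 (expected return 15.0≥10.0, fees 82≤88, max drawdown 8≤48).
D8: dominated by D3 (expected return 15.3≥2.3, fees 5≤50, max drawdown 33≤48).
D9: not dominated.
Pareto-optimal: D1, D3, D4, D9 → 4.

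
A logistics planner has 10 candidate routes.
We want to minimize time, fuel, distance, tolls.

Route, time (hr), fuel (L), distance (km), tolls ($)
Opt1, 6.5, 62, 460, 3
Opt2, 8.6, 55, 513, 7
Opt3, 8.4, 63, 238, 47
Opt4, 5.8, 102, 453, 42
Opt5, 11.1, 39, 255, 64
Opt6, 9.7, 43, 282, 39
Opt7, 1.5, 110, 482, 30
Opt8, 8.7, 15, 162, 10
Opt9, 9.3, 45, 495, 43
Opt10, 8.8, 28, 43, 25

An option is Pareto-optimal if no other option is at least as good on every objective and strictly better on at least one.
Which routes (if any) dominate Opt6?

Opt8, Opt10

Opt8: time 8.7≤9.7, fuel 15≤43, distance 162≤282, tolls 10≤39 — dominates Opt6.
Opt10: time 8.8≤9.7, fuel 28≤43, distance 43≤282, tolls 25≤39 — dominates Opt6.
Others (Opt1, Opt2, Opt3, Opt4, Opt5, Opt7, Opt9) are each worse than Opt6 on at least one objective.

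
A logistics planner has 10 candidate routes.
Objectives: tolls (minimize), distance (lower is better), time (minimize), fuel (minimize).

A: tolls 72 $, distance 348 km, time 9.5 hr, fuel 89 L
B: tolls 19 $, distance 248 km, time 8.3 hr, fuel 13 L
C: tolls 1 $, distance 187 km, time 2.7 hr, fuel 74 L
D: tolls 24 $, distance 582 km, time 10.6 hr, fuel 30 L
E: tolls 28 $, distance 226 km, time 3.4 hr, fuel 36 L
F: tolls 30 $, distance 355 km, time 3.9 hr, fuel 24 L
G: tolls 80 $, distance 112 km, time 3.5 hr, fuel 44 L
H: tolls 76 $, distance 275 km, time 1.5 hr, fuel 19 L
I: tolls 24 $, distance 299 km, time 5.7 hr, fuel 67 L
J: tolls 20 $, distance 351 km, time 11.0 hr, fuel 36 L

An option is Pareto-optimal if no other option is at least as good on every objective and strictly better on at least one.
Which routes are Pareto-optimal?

B, C, E, F, G, H, I

A: dominated by B (tolls 19≤72, distance 248≤348, time 8.3≤9.5, fuel 13≤89).
B: not dominated (best fuel).
C: not dominated (best tolls).
D: dominated by B (tolls 19≤24, distance 248≤582, time 8.3≤10.6, fuel 13≤30).
E: not dominated.
F: not dominated.
G: not dominated (best distance).
H: not dominated (best time).
I: not dominated.
J: dominated by B (tolls 19≤20, distance 248≤351, time 8.3≤11.0, fuel 13≤36).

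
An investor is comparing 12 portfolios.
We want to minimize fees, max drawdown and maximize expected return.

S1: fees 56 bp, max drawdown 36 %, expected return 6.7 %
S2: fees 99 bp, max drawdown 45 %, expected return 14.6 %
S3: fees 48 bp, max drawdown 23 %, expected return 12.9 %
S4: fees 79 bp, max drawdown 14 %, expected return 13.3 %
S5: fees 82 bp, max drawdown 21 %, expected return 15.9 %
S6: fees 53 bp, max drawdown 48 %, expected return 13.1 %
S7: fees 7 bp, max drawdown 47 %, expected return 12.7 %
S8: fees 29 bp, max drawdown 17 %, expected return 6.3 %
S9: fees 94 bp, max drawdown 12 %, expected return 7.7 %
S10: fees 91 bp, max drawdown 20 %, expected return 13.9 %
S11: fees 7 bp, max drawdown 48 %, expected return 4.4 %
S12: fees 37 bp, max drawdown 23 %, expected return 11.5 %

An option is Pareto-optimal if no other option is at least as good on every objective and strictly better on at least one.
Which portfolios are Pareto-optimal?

S3, S4, S5, S6, S7, S8, S9, S10, S12

S1: dominated by S3 (fees 48≤56, max drawdown 23≤36, expected return 12.9≥6.7).
S2: dominated by S5 (fees 82≤99, max drawdown 21≤45, expected return 15.9≥14.6).
S3: not dominated.
S4: not dominated.
S5: not dominated (best expected return).
S6: not dominated.
S7: not dominated.
S8: not dominated.
S9: not dominated (best max drawdown).
S10: not dominated.
S11: dominated by S7 (fees 7≤7, max drawdown 47≤48, expected return 12.7≥4.4).
S12: not dominated.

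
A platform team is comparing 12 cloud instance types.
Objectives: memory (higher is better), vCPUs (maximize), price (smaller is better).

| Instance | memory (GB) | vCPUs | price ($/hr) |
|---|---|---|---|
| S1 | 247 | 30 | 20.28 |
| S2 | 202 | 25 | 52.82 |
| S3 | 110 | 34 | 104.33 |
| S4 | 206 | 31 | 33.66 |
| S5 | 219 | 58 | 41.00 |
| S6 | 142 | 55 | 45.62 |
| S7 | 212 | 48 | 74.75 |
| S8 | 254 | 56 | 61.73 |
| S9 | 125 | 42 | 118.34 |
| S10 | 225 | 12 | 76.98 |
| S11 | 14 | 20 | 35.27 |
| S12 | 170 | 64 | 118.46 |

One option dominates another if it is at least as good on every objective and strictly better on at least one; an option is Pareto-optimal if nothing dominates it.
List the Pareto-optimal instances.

S1: not dominated (best price).
S2: dominated by S1 (memory 247≥202, vCPUs 30≥25, price 20.28≤52.82).
S3: dominated by S5 (memory 219≥110, vCPUs 58≥34, price 41.00≤104.33).
S4: not dominated.
S5: not dominated.
S6: dominated by S5 (memory 219≥142, vCPUs 58≥55, price 41.00≤45.62).
S7: dominated by S5 (memory 219≥212, vCPUs 58≥48, price 41.00≤74.75).
S8: not dominated (best memory).
S9: dominated by S5 (memory 219≥125, vCPUs 58≥42, price 41.00≤118.34).
S10: dominated by S1 (memory 247≥225, vCPUs 30≥12, price 20.28≤76.98).
S11: dominated by S1 (memory 247≥14, vCPUs 30≥20, price 20.28≤35.27).
S12: not dominated (best vCPUs).

S1, S4, S5, S8, S12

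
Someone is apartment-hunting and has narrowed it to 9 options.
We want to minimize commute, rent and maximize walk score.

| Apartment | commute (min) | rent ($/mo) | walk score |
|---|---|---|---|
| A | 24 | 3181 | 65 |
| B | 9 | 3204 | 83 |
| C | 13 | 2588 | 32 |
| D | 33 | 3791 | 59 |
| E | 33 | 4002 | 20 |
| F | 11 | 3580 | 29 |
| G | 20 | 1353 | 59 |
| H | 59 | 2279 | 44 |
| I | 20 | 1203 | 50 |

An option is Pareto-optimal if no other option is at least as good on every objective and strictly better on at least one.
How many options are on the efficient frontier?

5

A: not dominated.
B: not dominated (best commute).
C: not dominated.
D: dominated by A (commute 24≤33, rent 3181≤3791, walk score 65≥59).
E: dominated by A (commute 24≤33, rent 3181≤4002, walk score 65≥20).
F: dominated by B (commute 9≤11, rent 3204≤3580, walk score 83≥29).
G: not dominated.
H: dominated by G (commute 20≤59, rent 1353≤2279, walk score 59≥44).
I: not dominated (best rent).
Pareto-optimal: A, B, C, G, I → 5.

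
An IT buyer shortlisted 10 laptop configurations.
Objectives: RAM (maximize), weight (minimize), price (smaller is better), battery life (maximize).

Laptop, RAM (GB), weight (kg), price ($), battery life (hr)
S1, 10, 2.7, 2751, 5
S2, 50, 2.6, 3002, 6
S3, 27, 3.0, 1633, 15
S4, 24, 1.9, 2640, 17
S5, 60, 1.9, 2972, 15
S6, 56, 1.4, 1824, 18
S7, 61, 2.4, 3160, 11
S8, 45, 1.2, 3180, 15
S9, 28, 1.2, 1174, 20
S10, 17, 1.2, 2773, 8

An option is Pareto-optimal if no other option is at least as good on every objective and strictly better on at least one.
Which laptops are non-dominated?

S5, S6, S7, S8, S9

S1: dominated by S4 (RAM 24≥10, weight 1.9≤2.7, price 2640≤2751, battery life 17≥5).
S2: dominated by S5 (RAM 60≥50, weight 1.9≤2.6, price 2972≤3002, battery life 15≥6).
S3: dominated by S9 (RAM 28≥27, weight 1.2≤3.0, price 1174≤1633, battery life 20≥15).
S4: dominated by S6 (RAM 56≥24, weight 1.4≤1.9, price 1824≤2640, battery life 18≥17).
S5: not dominated.
S6: not dominated.
S7: not dominated (best RAM).
S8: not dominated.
S9: not dominated (best price).
S10: dominated by S9 (RAM 28≥17, weight 1.2≤1.2, price 1174≤2773, battery life 20≥8).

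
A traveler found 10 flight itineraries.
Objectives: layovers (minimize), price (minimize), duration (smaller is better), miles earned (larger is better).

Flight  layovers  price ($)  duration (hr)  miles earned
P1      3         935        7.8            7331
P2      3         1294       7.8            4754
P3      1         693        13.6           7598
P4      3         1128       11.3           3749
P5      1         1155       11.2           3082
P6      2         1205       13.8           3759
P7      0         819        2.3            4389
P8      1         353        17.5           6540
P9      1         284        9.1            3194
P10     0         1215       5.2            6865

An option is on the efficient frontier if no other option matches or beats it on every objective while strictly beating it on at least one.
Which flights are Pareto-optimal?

P1, P3, P7, P8, P9, P10

P1: not dominated.
P2: dominated by P1 (layovers 3≤3, price 935≤1294, duration 7.8≤7.8, miles earned 7331≥4754).
P3: not dominated (best miles earned).
P4: dominated by P1 (layovers 3≤3, price 935≤1128, duration 7.8≤11.3, miles earned 7331≥3749).
P5: dominated by P7 (layovers 0≤1, price 819≤1155, duration 2.3≤11.2, miles earned 4389≥3082).
P6: dominated by P3 (layovers 1≤2, price 693≤1205, duration 13.6≤13.8, miles earned 7598≥3759).
P7: not dominated (best duration).
P8: not dominated.
P9: not dominated (best price).
P10: not dominated.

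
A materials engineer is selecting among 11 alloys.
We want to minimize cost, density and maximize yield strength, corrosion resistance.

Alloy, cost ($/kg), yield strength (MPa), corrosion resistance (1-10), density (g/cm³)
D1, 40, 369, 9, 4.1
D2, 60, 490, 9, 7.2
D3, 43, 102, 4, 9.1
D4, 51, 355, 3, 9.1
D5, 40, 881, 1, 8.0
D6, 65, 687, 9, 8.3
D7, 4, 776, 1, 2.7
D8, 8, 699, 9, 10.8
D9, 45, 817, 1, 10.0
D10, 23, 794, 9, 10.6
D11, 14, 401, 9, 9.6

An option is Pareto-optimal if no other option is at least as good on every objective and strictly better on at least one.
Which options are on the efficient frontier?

D1, D2, D5, D6, D7, D8, D10, D11

D1: not dominated.
D2: not dominated.
D3: dominated by D1 (cost 40≤43, yield strength 369≥102, corrosion resistance 9≥4, density 4.1≤9.1).
D4: dominated by D1 (cost 40≤51, yield strength 369≥355, corrosion resistance 9≥3, density 4.1≤9.1).
D5: not dominated (best yield strength).
D6: not dominated.
D7: not dominated (best cost).
D8: not dominated.
D9: dominated by D5 (cost 40≤45, yield strength 881≥817, corrosion resistance 1≥1, density 8.0≤10.0).
D10: not dominated.
D11: not dominated.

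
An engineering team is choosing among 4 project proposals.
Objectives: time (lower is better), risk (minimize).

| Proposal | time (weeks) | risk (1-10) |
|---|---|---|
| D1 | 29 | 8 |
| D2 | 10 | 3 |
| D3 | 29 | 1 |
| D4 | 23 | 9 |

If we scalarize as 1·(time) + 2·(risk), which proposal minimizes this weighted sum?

D1: 1·29 + 2·8 = 45
D2: 1·10 + 2·3 = 16
D3: 1·29 + 2·1 = 31
D4: 1·23 + 2·9 = 41
Lowest: D2 at 16.

D2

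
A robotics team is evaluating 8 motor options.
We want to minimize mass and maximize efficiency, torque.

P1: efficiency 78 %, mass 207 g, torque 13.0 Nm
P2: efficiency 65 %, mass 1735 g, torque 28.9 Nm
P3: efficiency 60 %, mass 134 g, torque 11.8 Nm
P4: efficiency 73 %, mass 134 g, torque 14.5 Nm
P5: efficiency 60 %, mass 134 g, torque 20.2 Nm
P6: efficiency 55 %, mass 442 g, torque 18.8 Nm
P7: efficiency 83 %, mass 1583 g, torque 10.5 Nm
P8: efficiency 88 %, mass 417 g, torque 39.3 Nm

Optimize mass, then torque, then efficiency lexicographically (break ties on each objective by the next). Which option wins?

P5

First minimize mass: best is 134, kept {P3, P4, P5}.
Then maximize torque: best is 20.2, kept {P5}.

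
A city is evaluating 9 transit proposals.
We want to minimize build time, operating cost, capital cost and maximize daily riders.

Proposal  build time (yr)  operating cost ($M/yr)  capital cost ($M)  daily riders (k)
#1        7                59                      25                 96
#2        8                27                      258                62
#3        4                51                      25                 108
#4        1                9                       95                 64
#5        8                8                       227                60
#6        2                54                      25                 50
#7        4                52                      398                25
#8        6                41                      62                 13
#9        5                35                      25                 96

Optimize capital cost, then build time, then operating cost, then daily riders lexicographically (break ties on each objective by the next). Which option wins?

#6

First minimize capital cost: best is 25, kept {#1, #3, #6, #9}.
Then minimize build time: best is 2, kept {#6}.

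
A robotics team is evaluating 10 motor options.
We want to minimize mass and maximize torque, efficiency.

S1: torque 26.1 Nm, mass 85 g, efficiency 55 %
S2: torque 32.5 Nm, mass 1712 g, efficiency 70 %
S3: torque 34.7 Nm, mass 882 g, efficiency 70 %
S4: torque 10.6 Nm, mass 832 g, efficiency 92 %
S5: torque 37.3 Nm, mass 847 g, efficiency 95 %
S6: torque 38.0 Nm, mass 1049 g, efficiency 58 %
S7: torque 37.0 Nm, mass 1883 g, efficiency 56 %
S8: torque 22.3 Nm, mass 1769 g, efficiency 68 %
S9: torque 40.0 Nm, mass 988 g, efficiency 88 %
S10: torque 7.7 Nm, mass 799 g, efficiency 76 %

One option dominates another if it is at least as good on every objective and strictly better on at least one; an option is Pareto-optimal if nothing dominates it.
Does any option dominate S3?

S5 vs S3: torque 37.3≥34.7, mass 847≤882, efficiency 95≥70 — S5 is at least as good on every objective and strictly better on at least one, so S5 dominates S3.

Yes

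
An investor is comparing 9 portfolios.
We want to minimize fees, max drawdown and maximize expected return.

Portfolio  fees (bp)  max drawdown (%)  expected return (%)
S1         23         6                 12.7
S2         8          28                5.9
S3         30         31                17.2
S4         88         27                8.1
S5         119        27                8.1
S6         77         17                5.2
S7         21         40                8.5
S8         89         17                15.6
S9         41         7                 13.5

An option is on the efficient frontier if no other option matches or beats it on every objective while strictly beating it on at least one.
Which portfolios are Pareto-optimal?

S1, S2, S3, S7, S8, S9

S1: not dominated (best max drawdown).
S2: not dominated (best fees).
S3: not dominated (best expected return).
S4: dominated by S1 (fees 23≤88, max drawdown 6≤27, expected return 12.7≥8.1).
S5: dominated by S1 (fees 23≤119, max drawdown 6≤27, expected return 12.7≥8.1).
S6: dominated by S1 (fees 23≤77, max drawdown 6≤17, expected return 12.7≥5.2).
S7: not dominated.
S8: not dominated.
S9: not dominated.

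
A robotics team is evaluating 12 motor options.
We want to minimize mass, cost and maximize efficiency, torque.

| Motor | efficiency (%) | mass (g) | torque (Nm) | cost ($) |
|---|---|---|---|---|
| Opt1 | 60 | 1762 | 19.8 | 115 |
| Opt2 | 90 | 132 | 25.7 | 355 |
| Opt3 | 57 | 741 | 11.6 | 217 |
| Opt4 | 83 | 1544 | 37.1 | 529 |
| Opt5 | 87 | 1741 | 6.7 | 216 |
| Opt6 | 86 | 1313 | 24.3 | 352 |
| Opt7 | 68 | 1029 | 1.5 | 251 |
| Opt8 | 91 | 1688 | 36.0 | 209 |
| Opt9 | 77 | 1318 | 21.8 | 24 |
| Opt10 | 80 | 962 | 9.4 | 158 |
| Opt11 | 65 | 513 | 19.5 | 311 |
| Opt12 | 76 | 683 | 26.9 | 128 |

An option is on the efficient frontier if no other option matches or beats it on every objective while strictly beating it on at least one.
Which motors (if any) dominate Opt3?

Opt12

Opt12: efficiency 76≥57, mass 683≤741, torque 26.9≥11.6, cost 128≤217 — dominates Opt3.
Others (Opt1, Opt2, Opt4, Opt5, Opt6, Opt7, Opt8, Opt9, Opt10, Opt11) are each worse than Opt3 on at least one objective.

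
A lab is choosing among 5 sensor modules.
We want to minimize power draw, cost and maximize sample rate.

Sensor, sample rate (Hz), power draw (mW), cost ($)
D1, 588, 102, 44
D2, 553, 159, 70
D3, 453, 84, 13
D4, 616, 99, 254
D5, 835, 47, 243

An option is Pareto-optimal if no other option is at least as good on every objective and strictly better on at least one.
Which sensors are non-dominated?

D1: not dominated.
D2: dominated by D1 (sample rate 588≥553, power draw 102≤159, cost 44≤70).
D3: not dominated (best cost).
D4: dominated by D5 (sample rate 835≥616, power draw 47≤99, cost 243≤254).
D5: not dominated (best sample rate).

D1, D3, D5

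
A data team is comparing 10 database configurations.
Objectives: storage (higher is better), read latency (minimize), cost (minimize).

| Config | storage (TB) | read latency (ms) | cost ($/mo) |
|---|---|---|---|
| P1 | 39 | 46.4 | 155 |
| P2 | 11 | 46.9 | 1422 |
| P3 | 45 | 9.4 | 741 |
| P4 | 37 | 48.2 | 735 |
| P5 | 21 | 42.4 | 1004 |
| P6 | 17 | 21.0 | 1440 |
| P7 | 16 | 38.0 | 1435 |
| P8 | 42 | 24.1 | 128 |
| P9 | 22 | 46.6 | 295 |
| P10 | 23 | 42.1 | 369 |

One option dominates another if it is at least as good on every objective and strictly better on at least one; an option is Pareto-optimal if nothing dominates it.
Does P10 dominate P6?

P10 vs P6: P10 is worse on read latency (42.1 vs 21.0), so it does not dominate P6.

No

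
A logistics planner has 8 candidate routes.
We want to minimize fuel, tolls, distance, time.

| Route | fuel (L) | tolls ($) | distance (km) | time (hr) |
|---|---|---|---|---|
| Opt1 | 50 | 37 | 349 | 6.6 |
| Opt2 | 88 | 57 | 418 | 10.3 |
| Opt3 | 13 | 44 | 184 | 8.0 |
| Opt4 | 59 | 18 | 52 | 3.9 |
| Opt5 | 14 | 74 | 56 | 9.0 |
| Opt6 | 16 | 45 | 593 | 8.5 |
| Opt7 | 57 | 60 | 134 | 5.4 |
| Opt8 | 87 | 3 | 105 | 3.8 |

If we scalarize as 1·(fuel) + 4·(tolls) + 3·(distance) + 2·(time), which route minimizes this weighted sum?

Opt1: 1·50 + 4·37 + 3·349 + 2·6.6 = 1258.2
Opt2: 1·88 + 4·57 + 3·418 + 2·10.3 = 1590.6
Opt3: 1·13 + 4·44 + 3·184 + 2·8.0 = 757.0
Opt4: 1·59 + 4·18 + 3·52 + 2·3.9 = 294.8
Opt5: 1·14 + 4·74 + 3·56 + 2·9.0 = 496.0
Opt6: 1·16 + 4·45 + 3·593 + 2·8.5 = 1992.0
Opt7: 1·57 + 4·60 + 3·134 + 2·5.4 = 709.8
Opt8: 1·87 + 4·3 + 3·105 + 2·3.8 = 421.6
Lowest: Opt4 at 294.8.

Opt4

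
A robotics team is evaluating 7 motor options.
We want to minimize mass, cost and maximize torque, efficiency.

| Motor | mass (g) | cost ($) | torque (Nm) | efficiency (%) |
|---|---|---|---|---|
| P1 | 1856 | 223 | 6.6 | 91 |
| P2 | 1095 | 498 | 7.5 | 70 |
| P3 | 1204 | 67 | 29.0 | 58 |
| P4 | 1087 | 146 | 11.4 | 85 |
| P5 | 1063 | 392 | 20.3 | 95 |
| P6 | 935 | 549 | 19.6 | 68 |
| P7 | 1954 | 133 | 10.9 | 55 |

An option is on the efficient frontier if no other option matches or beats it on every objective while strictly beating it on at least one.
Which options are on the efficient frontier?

P1, P3, P4, P5, P6

P1: not dominated.
P2: dominated by P4 (mass 1087≤1095, cost 146≤498, torque 11.4≥7.5, efficiency 85≥70).
P3: not dominated (best cost).
P4: not dominated.
P5: not dominated (best efficiency).
P6: not dominated (best mass).
P7: dominated by P3 (mass 1204≤1954, cost 67≤133, torque 29.0≥10.9, efficiency 58≥55).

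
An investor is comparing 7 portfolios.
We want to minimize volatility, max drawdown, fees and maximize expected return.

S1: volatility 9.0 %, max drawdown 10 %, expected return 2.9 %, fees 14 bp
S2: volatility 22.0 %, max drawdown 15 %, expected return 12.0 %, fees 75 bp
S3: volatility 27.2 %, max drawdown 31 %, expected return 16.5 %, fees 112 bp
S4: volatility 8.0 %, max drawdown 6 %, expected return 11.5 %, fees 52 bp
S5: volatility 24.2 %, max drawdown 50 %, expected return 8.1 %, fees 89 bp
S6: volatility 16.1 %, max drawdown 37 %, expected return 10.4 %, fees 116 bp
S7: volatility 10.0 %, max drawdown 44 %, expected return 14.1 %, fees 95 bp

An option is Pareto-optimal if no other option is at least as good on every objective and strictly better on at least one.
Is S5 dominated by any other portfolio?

Yes

S2 vs S5: volatility 22.0≤24.2, max drawdown 15≤50, expected return 12.0≥8.1, fees 75≤89 — S2 is at least as good on every objective and strictly better on at least one, so S2 dominates S5.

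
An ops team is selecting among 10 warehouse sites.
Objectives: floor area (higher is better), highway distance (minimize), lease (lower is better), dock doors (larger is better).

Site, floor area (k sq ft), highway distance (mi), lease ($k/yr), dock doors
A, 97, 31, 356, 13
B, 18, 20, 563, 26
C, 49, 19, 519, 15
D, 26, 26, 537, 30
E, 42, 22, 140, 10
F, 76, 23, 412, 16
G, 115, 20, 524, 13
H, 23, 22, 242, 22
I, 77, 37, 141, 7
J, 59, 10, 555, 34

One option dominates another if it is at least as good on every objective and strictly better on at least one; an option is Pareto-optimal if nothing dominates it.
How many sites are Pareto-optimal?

9

A: not dominated.
B: dominated by J (floor area 59≥18, highway distance 10≤20, lease 555≤563, dock doors 34≥26).
C: not dominated.
D: not dominated.
E: not dominated (best lease).
F: not dominated.
G: not dominated (best floor area).
H: not dominated.
I: not dominated.
J: not dominated (best highway distance).
Pareto-optimal: A, C, D, E, F, G, H, I, J → 9.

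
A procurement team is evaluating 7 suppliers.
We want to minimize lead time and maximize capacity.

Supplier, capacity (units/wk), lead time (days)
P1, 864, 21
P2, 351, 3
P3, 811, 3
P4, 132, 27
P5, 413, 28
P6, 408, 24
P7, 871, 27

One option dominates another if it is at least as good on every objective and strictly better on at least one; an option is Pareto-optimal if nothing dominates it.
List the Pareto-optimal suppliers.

P1: not dominated.
P2: dominated by P3 (capacity 811≥351, lead time 3≤3).
P3: not dominated.
P4: dominated by P1 (capacity 864≥132, lead time 21≤27).
P5: dominated by P1 (capacity 864≥413, lead time 21≤28).
P6: dominated by P1 (capacity 864≥408, lead time 21≤24).
P7: not dominated (best capacity).

P1, P3, P7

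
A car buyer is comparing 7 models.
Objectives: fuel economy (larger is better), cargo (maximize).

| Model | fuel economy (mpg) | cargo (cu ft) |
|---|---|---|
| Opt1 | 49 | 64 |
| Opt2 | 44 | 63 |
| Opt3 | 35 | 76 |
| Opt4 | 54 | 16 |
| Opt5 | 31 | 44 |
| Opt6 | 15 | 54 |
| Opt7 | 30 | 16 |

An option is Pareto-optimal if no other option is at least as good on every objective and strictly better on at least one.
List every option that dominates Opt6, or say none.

Opt1: fuel economy 49≥15, cargo 64≥54 — dominates Opt6.
Opt2: fuel economy 44≥15, cargo 63≥54 — dominates Opt6.
Opt3: fuel economy 35≥15, cargo 76≥54 — dominates Opt6.
Others (Opt4, Opt5, Opt7) are each worse than Opt6 on at least one objective.

Opt1, Opt2, Opt3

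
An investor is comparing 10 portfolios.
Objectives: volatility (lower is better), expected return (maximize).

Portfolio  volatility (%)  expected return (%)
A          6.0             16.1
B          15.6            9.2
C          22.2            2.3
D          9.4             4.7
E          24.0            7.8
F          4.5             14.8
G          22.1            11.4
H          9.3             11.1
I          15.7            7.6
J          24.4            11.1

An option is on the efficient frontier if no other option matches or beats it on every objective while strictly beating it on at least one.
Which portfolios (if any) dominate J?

A: volatility 6.0≤24.4, expected return 16.1≥11.1 — dominates J.
F: volatility 4.5≤24.4, expected return 14.8≥11.1 — dominates J.
G: volatility 22.1≤24.4, expected return 11.4≥11.1 — dominates J.
H: volatility 9.3≤24.4, expected return 11.1≥11.1 — dominates J.
Others (B, C, D, E, I) are each worse than J on at least one objective.

A, F, G, H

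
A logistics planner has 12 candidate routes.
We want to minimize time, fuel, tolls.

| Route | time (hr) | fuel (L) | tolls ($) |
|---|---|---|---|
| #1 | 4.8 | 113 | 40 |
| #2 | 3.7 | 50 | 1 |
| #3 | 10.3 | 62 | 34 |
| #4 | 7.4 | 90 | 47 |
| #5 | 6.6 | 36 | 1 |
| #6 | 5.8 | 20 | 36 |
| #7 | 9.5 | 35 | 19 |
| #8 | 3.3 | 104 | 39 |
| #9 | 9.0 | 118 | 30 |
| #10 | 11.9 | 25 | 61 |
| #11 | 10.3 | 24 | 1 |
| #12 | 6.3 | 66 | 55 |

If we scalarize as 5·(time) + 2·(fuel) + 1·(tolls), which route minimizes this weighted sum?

#11

#1: 5·4.8 + 2·113 + 1·40 = 290.0
#2: 5·3.7 + 2·50 + 1·1 = 119.5
#3: 5·10.3 + 2·62 + 1·34 = 209.5
#4: 5·7.4 + 2·90 + 1·47 = 264.0
#5: 5·6.6 + 2·36 + 1·1 = 106.0
#6: 5·5.8 + 2·20 + 1·36 = 105.0
#7: 5·9.5 + 2·35 + 1·19 = 136.5
#8: 5·3.3 + 2·104 + 1·39 = 263.5
#9: 5·9.0 + 2·118 + 1·30 = 311.0
#10: 5·11.9 + 2·25 + 1·61 = 170.5
#11: 5·10.3 + 2·24 + 1·1 = 100.5
#12: 5·6.3 + 2·66 + 1·55 = 218.5
Lowest: #11 at 100.5.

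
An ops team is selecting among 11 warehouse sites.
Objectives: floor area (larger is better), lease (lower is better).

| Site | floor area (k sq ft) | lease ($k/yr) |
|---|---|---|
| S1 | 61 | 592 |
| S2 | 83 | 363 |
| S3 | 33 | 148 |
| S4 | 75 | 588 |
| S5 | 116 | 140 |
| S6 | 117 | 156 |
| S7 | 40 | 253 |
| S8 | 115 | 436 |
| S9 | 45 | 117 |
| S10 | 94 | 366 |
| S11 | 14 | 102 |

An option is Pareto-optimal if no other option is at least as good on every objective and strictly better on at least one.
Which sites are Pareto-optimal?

S1: dominated by S2 (floor area 83≥61, lease 363≤592).
S2: dominated by S5 (floor area 116≥83, lease 140≤363).
S3: dominated by S5 (floor area 116≥33, lease 140≤148).
S4: dominated by S2 (floor area 83≥75, lease 363≤588).
S5: not dominated.
S6: not dominated (best floor area).
S7: dominated by S5 (floor area 116≥40, lease 140≤253).
S8: dominated by S5 (floor area 116≥115, lease 140≤436).
S9: not dominated.
S10: dominated by S5 (floor area 116≥94, lease 140≤366).
S11: not dominated (best lease).

S5, S6, S9, S11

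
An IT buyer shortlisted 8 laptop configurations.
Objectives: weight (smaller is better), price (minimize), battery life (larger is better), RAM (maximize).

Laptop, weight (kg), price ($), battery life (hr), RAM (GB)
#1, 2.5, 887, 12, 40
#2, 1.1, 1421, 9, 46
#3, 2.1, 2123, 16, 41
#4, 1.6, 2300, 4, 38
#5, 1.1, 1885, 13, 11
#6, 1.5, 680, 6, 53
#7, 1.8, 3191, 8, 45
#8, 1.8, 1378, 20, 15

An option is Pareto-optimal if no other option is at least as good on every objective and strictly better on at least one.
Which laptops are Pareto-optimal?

#1, #2, #3, #5, #6, #8

#1: not dominated.
#2: not dominated.
#3: not dominated.
#4: dominated by #2 (weight 1.1≤1.6, price 1421≤2300, battery life 9≥4, RAM 46≥38).
#5: not dominated.
#6: not dominated (best price).
#7: dominated by #2 (weight 1.1≤1.8, price 1421≤3191, battery life 9≥8, RAM 46≥45).
#8: not dominated (best battery life).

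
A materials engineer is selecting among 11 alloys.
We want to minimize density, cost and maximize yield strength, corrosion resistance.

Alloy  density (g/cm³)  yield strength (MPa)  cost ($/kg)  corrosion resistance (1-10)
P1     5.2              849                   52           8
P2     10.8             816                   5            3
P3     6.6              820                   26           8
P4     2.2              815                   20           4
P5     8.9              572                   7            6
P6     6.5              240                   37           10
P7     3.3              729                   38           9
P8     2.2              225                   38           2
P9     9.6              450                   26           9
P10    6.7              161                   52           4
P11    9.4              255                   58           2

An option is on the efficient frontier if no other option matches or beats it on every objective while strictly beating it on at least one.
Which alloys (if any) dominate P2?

P1: worse on cost (52 vs 5).
P3: worse on cost (26 vs 5).
P4: worse on yield strength (815 vs 816).
P5: worse on yield strength (572 vs 816).
P6: worse on yield strength (240 vs 816).
P7: worse on yield strength (729 vs 816).
P8: worse on yield strength (225 vs 816).
P9: worse on yield strength (450 vs 816).
P10: worse on yield strength (161 vs 816).
P11: worse on yield strength (255 vs 816).
No option dominates P2.

none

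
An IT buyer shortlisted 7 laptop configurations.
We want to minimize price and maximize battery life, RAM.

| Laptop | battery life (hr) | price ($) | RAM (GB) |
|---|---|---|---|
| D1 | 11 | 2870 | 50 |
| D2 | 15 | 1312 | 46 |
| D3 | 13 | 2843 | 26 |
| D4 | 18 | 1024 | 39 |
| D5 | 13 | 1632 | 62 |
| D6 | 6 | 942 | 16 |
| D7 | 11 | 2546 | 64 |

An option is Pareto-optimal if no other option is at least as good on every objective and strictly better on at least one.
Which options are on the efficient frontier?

D1: dominated by D5 (battery life 13≥11, price 1632≤2870, RAM 62≥50).
D2: not dominated.
D3: dominated by D2 (battery life 15≥13, price 1312≤2843, RAM 46≥26).
D4: not dominated (best battery life).
D5: not dominated.
D6: not dominated (best price).
D7: not dominated (best RAM).

D2, D4, D5, D6, D7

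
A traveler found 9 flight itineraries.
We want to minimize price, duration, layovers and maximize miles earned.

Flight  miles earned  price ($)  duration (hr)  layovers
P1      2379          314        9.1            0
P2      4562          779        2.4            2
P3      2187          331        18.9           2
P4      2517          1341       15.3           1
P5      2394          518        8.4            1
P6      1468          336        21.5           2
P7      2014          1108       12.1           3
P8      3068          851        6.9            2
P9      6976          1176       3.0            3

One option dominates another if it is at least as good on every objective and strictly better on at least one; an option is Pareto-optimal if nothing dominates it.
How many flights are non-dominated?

5

P1: not dominated (best price).
P2: not dominated (best duration).
P3: dominated by P1 (miles earned 2379≥2187, price 314≤331, duration 9.1≤18.9, layovers 0≤2).
P4: not dominated.
P5: not dominated.
P6: dominated by P1 (miles earned 2379≥1468, price 314≤336, duration 9.1≤21.5, layovers 0≤2).
P7: dominated by P1 (miles earned 2379≥2014, price 314≤1108, duration 9.1≤12.1, layovers 0≤3).
P8: dominated by P2 (miles earned 4562≥3068, price 779≤851, duration 2.4≤6.9, layovers 2≤2).
P9: not dominated (best miles earned).
Pareto-optimal: P1, P2, P4, P5, P9 → 5.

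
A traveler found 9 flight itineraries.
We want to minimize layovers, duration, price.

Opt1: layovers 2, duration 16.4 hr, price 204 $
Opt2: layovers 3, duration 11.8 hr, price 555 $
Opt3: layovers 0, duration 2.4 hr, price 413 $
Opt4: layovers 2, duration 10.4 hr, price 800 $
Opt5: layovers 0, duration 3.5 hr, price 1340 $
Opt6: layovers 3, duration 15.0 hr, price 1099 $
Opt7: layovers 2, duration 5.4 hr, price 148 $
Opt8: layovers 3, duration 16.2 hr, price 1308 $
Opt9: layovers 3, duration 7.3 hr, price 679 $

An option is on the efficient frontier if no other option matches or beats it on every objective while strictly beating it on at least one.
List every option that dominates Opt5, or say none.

Opt3

Opt3: layovers 0≤0, duration 2.4≤3.5, price 413≤1340 — dominates Opt5.
Others (Opt1, Opt2, Opt4, Opt6, Opt7, Opt8, Opt9) are each worse than Opt5 on at least one objective.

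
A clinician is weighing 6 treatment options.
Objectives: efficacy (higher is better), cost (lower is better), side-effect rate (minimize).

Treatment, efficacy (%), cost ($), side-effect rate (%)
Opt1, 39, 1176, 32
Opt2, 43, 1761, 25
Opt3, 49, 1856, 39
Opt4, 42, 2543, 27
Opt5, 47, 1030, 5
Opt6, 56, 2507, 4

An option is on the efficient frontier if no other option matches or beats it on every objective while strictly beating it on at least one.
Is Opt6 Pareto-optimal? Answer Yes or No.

Yes

Opt1: worse on efficacy (39 vs 56).
Opt2: worse on efficacy (43 vs 56).
Opt3: worse on efficacy (49 vs 56).
Opt4: worse on efficacy (42 vs 56).
Opt5: worse on efficacy (47 vs 56).
No option is at least as good as Opt6 on every objective and strictly better on one.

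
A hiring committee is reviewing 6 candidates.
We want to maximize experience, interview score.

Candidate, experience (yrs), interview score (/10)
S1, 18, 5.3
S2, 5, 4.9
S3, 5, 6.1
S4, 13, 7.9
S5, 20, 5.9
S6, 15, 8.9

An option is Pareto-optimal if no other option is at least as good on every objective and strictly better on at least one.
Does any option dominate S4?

Yes

S6 vs S4: experience 15≥13, interview score 8.9≥7.9 — S6 is at least as good on every objective and strictly better on at least one, so S6 dominates S4.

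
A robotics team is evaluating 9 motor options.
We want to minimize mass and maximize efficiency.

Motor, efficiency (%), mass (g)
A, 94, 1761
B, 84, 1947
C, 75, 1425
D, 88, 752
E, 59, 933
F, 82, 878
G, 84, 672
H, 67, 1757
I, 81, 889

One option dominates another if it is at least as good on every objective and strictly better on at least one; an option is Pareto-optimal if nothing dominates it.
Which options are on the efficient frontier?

A, D, G

A: not dominated (best efficiency).
B: dominated by A (efficiency 94≥84, mass 1761≤1947).
C: dominated by D (efficiency 88≥75, mass 752≤1425).
D: not dominated.
E: dominated by D (efficiency 88≥59, mass 752≤933).
F: dominated by D (efficiency 88≥82, mass 752≤878).
G: not dominated (best mass).
H: dominated by C (efficiency 75≥67, mass 1425≤1757).
I: dominated by D (efficiency 88≥81, mass 752≤889).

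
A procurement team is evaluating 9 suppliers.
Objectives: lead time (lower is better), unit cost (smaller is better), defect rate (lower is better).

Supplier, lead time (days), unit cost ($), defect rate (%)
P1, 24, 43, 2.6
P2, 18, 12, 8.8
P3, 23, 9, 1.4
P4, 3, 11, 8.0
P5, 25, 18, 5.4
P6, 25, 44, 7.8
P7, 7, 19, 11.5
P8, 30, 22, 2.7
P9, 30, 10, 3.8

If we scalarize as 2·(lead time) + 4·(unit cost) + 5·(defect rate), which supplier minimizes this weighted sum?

P1: 2·24 + 4·43 + 5·2.6 = 233.0
P2: 2·18 + 4·12 + 5·8.8 = 128.0
P3: 2·23 + 4·9 + 5·1.4 = 89.0
P4: 2·3 + 4·11 + 5·8.0 = 90.0
P5: 2·25 + 4·18 + 5·5.4 = 149.0
P6: 2·25 + 4·44 + 5·7.8 = 265.0
P7: 2·7 + 4·19 + 5·11.5 = 147.5
P8: 2·30 + 4·22 + 5·2.7 = 161.5
P9: 2·30 + 4·10 + 5·3.8 = 119.0
Lowest: P3 at 89.0.

P3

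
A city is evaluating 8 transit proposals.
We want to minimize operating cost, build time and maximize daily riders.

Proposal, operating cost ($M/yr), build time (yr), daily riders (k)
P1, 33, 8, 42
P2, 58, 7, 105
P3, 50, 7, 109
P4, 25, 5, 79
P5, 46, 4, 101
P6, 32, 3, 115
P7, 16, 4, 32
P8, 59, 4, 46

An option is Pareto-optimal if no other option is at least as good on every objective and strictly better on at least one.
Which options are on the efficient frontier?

P4, P6, P7

P1: dominated by P4 (operating cost 25≤33, build time 5≤8, daily riders 79≥42).
P2: dominated by P3 (operating cost 50≤58, build time 7≤7, daily riders 109≥105).
P3: dominated by P6 (operating cost 32≤50, build time 3≤7, daily riders 115≥109).
P4: not dominated.
P5: dominated by P6 (operating cost 32≤46, build time 3≤4, daily riders 115≥101).
P6: not dominated (best build time).
P7: not dominated (best operating cost).
P8: dominated by P5 (operating cost 46≤59, build time 4≤4, daily riders 101≥46).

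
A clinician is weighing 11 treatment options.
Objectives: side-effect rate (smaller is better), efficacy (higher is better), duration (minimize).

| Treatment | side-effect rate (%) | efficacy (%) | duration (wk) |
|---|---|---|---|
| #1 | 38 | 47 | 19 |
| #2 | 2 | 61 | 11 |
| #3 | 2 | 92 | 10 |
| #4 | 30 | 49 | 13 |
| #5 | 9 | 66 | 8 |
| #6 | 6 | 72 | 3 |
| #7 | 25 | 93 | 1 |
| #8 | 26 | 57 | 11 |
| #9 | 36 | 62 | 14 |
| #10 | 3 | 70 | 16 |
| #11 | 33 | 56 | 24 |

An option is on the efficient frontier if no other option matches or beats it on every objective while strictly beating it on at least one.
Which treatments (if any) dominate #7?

#1: worse on side-effect rate (38 vs 25).
#2: worse on efficacy (61 vs 93).
#3: worse on efficacy (92 vs 93).
#4: worse on side-effect rate (30 vs 25).
#5: worse on efficacy (66 vs 93).
#6: worse on efficacy (72 vs 93).
#8: worse on side-effect rate (26 vs 25).
#9: worse on side-effect rate (36 vs 25).
#10: worse on efficacy (70 vs 93).
#11: worse on side-effect rate (33 vs 25).
No option dominates #7.

none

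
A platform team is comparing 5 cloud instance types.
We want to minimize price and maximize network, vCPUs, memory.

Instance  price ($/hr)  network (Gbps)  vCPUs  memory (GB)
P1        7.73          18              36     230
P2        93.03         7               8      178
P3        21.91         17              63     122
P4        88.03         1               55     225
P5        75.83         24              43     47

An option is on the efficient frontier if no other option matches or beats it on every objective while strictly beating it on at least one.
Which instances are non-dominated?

P1, P3, P4, P5

P1: not dominated (best price).
P2: dominated by P1 (price 7.73≤93.03, network 18≥7, vCPUs 36≥8, memory 230≥178).
P3: not dominated (best vCPUs).
P4: not dominated.
P5: not dominated (best network).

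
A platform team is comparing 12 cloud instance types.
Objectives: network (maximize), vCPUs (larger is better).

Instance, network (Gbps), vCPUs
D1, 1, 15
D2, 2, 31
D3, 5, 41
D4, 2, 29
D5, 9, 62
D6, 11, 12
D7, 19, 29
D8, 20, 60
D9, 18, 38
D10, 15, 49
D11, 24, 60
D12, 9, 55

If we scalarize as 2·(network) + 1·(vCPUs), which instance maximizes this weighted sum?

D11

D1: 2·1 + 1·15 = 17
D2: 2·2 + 1·31 = 35
D3: 2·5 + 1·41 = 51
D4: 2·2 + 1·29 = 33
D5: 2·9 + 1·62 = 80
D6: 2·11 + 1·12 = 34
D7: 2·19 + 1·29 = 67
D8: 2·20 + 1·60 = 100
D9: 2·18 + 1·38 = 74
D10: 2·15 + 1·49 = 79
D11: 2·24 + 1·60 = 108
D12: 2·9 + 1·55 = 73
Highest: D11 at 108.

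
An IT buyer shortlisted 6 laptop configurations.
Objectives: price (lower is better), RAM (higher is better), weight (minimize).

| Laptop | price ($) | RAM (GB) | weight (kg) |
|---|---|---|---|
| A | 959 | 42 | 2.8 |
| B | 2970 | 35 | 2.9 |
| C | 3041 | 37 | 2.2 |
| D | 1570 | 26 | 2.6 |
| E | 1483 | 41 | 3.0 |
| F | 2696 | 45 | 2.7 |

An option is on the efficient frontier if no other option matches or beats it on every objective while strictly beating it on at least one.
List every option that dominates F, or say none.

A: worse on RAM (42 vs 45).
B: worse on price (2970 vs 2696).
C: worse on price (3041 vs 2696).
D: worse on RAM (26 vs 45).
E: worse on RAM (41 vs 45).
No option dominates F.

none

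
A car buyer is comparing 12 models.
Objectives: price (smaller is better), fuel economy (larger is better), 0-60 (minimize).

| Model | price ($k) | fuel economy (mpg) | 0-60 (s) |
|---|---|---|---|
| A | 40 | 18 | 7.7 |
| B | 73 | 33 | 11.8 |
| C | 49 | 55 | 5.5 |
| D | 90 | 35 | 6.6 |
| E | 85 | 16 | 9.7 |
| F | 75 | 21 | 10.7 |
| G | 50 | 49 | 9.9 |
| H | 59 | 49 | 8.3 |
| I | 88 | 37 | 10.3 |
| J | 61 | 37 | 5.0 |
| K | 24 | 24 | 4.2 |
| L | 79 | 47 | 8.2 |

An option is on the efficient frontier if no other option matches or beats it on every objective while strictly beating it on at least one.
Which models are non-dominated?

A: dominated by K (price 24≤40, fuel economy 24≥18, 0-60 4.2≤7.7).
B: dominated by C (price 49≤73, fuel economy 55≥33, 0-60 5.5≤11.8).
C: not dominated (best fuel economy).
D: dominated by C (price 49≤90, fuel economy 55≥35, 0-60 5.5≤6.6).
E: dominated by A (price 40≤85, fuel economy 18≥16, 0-60 7.7≤9.7).
F: dominated by C (price 49≤75, fuel economy 55≥21, 0-60 5.5≤10.7).
G: dominated by C (price 49≤50, fuel economy 55≥49, 0-60 5.5≤9.9).
H: dominated by C (price 49≤59, fuel economy 55≥49, 0-60 5.5≤8.3).
I: dominated by C (price 49≤88, fuel economy 55≥37, 0-60 5.5≤10.3).
J: not dominated.
K: not dominated (best price).
L: dominated by C (price 49≤79, fuel economy 55≥47, 0-60 5.5≤8.2).

C, J, K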